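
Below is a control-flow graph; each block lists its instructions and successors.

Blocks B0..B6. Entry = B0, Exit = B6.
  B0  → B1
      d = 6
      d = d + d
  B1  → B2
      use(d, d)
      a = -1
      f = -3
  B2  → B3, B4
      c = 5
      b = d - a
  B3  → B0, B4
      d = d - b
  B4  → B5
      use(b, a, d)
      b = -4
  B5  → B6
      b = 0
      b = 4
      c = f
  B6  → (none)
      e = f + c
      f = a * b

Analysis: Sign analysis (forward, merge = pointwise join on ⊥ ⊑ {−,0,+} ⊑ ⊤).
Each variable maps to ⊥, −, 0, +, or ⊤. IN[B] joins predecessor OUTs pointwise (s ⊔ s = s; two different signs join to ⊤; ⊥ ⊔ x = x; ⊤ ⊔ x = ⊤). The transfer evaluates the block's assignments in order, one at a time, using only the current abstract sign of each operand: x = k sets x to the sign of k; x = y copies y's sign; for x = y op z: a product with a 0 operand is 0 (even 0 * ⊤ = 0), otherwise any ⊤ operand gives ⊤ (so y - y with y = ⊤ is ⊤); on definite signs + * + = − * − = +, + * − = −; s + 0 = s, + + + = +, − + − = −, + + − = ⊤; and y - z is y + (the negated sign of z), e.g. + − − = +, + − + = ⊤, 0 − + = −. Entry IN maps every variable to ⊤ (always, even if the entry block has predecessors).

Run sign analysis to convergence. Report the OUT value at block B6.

Fixpoint table:
  B0:   IN=(all ⊤)   OUT={d:+; rest ⊤}
  B1:   IN={d:+; rest ⊤}   OUT={a:-, d:+, f:-; rest ⊤}
  B2:   IN={a:-, d:+, f:-; rest ⊤}   OUT={a:-, b:+, c:+, d:+, f:-; rest ⊤}
  B3:   IN={a:-, b:+, c:+, d:+, f:-; rest ⊤}   OUT={a:-, b:+, c:+, f:-; rest ⊤}
  B4:   IN={a:-, b:+, c:+, f:-; rest ⊤}   OUT={a:-, b:-, c:+, f:-; rest ⊤}
  B5:   IN={a:-, b:-, c:+, f:-; rest ⊤}   OUT={a:-, b:+, c:-, f:-; rest ⊤}
  B6:   IN={a:-, b:+, c:-, f:-; rest ⊤}   OUT={a:-, b:+, c:-, e:-, f:-; rest ⊤}

Merge at B6: IN[B6] = OUT[B5] = {a: -, b: +, c: -, d: ⊤, e: ⊤, f: -}
Applying B6's transfer function to that IN value gives OUT[B6] (row B6 above).

Answer: {a: -, b: +, c: -, d: ⊤, e: -, f: -}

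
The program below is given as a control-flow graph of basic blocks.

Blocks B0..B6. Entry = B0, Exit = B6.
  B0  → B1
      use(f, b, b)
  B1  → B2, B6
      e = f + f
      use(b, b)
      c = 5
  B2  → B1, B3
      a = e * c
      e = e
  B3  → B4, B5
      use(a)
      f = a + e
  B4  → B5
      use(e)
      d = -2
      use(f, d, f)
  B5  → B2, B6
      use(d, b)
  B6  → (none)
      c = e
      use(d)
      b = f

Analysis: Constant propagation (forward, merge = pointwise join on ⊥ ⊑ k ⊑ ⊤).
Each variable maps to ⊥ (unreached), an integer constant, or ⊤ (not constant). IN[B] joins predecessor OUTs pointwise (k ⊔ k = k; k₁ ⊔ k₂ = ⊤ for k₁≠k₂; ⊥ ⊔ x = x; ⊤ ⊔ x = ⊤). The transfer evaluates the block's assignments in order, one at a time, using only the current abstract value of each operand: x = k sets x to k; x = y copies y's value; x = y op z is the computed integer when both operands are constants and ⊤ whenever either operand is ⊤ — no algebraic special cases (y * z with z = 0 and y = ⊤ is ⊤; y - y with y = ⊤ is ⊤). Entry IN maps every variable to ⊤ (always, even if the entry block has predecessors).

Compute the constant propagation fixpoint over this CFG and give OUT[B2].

Answer: {a: ⊤, b: ⊤, c: 5, d: ⊤, e: ⊤, f: ⊤}

Working:
Converged values:
  B0: | IN=(all ⊤) | OUT=(all ⊤)
  B1: | IN=(all ⊤) | OUT={c:5; rest ⊤}
  B2: | IN={c:5; rest ⊤} | OUT={c:5; rest ⊤}
  B3: | IN={c:5; rest ⊤} | OUT={c:5; rest ⊤}
  B4: | IN={c:5; rest ⊤} | OUT={c:5, d:-2; rest ⊤}
  B5: | IN={c:5; rest ⊤} | OUT={c:5; rest ⊤}
  B6: | IN={c:5; rest ⊤} | OUT=(all ⊤)

Merge at B2: IN[B2] = OUT[B1] ⊔ OUT[B5] = {a: ⊤, b: ⊤, c: 5, d: ⊤, e: ⊤, f: ⊤}
Applying B2's transfer function to that IN value gives OUT[B2] (row B2 above).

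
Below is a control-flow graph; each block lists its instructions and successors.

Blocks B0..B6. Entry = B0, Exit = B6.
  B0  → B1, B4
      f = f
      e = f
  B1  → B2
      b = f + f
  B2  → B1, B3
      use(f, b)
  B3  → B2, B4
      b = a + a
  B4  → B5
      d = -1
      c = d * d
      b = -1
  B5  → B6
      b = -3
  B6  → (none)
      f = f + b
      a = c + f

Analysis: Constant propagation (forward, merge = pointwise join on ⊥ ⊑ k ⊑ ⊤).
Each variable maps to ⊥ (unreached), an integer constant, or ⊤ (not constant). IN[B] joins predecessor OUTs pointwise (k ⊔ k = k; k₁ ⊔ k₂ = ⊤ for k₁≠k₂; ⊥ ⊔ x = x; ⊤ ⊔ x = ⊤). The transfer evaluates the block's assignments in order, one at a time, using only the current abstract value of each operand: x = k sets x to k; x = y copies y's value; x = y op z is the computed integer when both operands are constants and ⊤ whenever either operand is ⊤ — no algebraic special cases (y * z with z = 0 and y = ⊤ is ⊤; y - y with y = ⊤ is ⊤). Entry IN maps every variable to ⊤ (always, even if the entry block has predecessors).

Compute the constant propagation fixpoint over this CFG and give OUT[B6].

Fixpoint table:
  B0:  IN=(all ⊤)  OUT=(all ⊤)
  B1:  IN=(all ⊤)  OUT=(all ⊤)
  B2:  IN=(all ⊤)  OUT=(all ⊤)
  B3:  IN=(all ⊤)  OUT=(all ⊤)
  B4:  IN=(all ⊤)  OUT={b:-1, c:1, d:-1; rest ⊤}
  B5:  IN={b:-1, c:1, d:-1; rest ⊤}  OUT={b:-3, c:1, d:-1; rest ⊤}
  B6:  IN={b:-3, c:1, d:-1; rest ⊤}  OUT={b:-3, c:1, d:-1; rest ⊤}

Merge at B6: IN[B6] = OUT[B5] = {a: ⊤, b: -3, c: 1, d: -1, e: ⊤, f: ⊤}
Applying B6's transfer function to that IN value gives OUT[B6] (row B6 above).

Answer: {a: ⊤, b: -3, c: 1, d: -1, e: ⊤, f: ⊤}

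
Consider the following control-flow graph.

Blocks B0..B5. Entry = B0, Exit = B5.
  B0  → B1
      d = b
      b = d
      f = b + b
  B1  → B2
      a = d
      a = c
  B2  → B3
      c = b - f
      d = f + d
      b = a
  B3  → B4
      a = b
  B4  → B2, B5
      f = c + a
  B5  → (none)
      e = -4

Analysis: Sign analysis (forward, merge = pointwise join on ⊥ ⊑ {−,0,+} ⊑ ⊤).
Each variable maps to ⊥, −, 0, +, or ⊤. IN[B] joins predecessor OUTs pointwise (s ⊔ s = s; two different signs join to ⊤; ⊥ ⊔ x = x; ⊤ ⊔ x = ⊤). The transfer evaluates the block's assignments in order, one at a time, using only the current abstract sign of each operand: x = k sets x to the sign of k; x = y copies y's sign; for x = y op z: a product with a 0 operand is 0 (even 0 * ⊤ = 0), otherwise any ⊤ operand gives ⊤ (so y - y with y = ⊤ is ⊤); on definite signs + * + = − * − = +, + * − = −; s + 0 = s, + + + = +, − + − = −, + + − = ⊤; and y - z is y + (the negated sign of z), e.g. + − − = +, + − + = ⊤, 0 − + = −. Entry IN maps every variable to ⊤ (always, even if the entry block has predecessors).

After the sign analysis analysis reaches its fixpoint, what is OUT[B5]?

Answer: {a: ⊤, b: ⊤, c: ⊤, d: ⊤, e: -, f: ⊤}

Trace:
Fixpoint table:
  B0: | IN=(all ⊤) | OUT=(all ⊤)
  B1: | IN=(all ⊤) | OUT=(all ⊤)
  B2: | IN=(all ⊤) | OUT=(all ⊤)
  B3: | IN=(all ⊤) | OUT=(all ⊤)
  B4: | IN=(all ⊤) | OUT=(all ⊤)
  B5: | IN=(all ⊤) | OUT={e:-; rest ⊤}

Merge at B5: IN[B5] = OUT[B4] = {a: ⊤, b: ⊤, c: ⊤, d: ⊤, e: ⊤, f: ⊤}
Applying B5's transfer function to that IN value gives OUT[B5] (row B5 above).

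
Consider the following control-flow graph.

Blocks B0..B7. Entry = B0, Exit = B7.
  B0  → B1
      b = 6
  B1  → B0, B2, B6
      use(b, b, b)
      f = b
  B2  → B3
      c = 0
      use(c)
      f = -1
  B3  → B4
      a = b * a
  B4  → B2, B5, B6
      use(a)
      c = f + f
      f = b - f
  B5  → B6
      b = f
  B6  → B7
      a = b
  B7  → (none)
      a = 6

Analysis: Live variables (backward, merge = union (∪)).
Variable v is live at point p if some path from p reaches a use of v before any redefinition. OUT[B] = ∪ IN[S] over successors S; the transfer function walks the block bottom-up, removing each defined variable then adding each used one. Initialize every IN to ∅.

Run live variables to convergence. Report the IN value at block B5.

Per-block solution:
  B0:  IN={a}  OUT={a, b}
  B1:  IN={a, b}  OUT={a, b}
  B2:  IN={a, b}  OUT={a, b, f}
  B3:  IN={a, b, f}  OUT={a, b, f}
  B4:  IN={a, b, f}  OUT={a, b, f}
  B5:  IN={f}  OUT={b}
  B6:  IN={b}  OUT={}
  B7:  IN={}  OUT={}

Merge at B5: OUT[B5] = IN[B6] = {b}
Applying B5's transfer function to that OUT value gives IN[B5] (row B5 above).

Answer: {f}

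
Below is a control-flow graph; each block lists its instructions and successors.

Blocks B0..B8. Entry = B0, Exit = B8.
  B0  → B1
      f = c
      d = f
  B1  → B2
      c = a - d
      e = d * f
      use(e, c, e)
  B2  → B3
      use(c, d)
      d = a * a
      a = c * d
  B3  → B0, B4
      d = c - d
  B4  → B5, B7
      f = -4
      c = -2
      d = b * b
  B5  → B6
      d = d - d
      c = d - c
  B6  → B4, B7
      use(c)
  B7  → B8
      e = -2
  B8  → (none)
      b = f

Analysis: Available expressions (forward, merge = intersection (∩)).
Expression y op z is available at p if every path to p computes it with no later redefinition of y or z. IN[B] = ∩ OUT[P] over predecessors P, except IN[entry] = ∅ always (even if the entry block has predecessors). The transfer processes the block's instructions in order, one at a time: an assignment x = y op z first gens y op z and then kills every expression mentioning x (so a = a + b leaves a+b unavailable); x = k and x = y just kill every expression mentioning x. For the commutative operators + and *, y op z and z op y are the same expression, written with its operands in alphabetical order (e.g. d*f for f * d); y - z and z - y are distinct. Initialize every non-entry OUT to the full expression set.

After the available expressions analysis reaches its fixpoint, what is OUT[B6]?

Fixpoint table:
  B0:  IN={}  OUT={}
  B1:  IN={}  OUT={a-d, d*f}
  B2:  IN={a-d, d*f}  OUT={c*d}
  B3:  IN={c*d}  OUT={}
  B4:  IN={}  OUT={b*b}
  B5:  IN={b*b}  OUT={b*b}
  B6:  IN={b*b}  OUT={b*b}
  B7:  IN={b*b}  OUT={b*b}
  B8:  IN={b*b}  OUT={}

Merge at B6: IN[B6] = OUT[B5] = {b*b}
Applying B6's transfer function to that IN value gives OUT[B6] (row B6 above).

Answer: {b*b}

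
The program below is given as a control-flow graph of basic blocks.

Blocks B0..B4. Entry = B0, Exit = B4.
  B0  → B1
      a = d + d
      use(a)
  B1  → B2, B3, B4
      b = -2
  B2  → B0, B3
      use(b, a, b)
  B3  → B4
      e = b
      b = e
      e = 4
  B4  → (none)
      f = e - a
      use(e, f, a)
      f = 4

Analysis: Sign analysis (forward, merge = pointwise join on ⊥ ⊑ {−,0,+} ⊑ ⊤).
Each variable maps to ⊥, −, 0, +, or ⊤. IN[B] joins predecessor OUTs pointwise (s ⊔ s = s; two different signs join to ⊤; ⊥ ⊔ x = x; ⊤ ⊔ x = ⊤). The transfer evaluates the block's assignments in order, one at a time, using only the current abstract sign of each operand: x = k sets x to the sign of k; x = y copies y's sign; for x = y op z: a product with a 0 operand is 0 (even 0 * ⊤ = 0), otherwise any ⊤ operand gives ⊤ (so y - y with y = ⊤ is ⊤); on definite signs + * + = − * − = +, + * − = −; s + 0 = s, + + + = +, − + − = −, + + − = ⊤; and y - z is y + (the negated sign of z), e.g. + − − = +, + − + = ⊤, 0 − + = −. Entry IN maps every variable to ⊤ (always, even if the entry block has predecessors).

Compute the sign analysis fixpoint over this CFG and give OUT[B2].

Per-block solution:
  B0:   IN=(all ⊤)   OUT=(all ⊤)
  B1:   IN=(all ⊤)   OUT={b:-; rest ⊤}
  B2:   IN={b:-; rest ⊤}   OUT={b:-; rest ⊤}
  B3:   IN={b:-; rest ⊤}   OUT={b:-, e:+; rest ⊤}
  B4:   IN={b:-; rest ⊤}   OUT={b:-, f:+; rest ⊤}

Merge at B2: IN[B2] = OUT[B1] = {a: ⊤, b: -, c: ⊤, d: ⊤, e: ⊤, f: ⊤}
Applying B2's transfer function to that IN value gives OUT[B2] (row B2 above).

Answer: {a: ⊤, b: -, c: ⊤, d: ⊤, e: ⊤, f: ⊤}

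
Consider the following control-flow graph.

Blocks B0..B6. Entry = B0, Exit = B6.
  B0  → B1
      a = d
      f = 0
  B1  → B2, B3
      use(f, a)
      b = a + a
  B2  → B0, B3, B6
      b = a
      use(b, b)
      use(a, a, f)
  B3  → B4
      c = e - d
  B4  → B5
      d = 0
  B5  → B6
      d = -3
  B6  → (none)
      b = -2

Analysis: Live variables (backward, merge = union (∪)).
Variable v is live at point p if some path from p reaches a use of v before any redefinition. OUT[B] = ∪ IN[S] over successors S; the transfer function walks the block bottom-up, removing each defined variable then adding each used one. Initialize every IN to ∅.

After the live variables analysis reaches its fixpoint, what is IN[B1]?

Fixpoint table:
  B0:   IN={d, e}   OUT={a, d, e, f}
  B1:   IN={a, d, e, f}   OUT={a, d, e, f}
  B2:   IN={a, d, e, f}   OUT={d, e}
  B3:   IN={d, e}   OUT={}
  B4:   IN={}   OUT={}
  B5:   IN={}   OUT={}
  B6:   IN={}   OUT={}

Merge at B1: OUT[B1] = IN[B2] ⊔ IN[B3] = {a, d, e, f}
Applying B1's transfer function to that OUT value gives IN[B1] (row B1 above).

Answer: {a, d, e, f}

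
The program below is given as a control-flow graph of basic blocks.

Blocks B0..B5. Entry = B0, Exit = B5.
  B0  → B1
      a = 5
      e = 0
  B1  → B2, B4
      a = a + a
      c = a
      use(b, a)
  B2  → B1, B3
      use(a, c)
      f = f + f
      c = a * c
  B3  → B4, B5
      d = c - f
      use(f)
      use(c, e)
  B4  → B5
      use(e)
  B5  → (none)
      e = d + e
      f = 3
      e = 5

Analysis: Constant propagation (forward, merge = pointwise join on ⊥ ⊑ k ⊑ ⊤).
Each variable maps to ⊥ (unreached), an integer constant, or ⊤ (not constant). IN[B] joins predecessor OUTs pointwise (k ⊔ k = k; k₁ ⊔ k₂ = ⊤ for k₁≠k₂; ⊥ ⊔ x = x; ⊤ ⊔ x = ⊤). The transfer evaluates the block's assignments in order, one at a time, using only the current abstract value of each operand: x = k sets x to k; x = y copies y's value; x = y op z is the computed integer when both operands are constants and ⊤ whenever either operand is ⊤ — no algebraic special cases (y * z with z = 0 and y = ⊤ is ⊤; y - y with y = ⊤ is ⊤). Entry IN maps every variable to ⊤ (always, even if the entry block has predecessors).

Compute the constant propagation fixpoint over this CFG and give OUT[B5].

Answer: {a: ⊤, b: ⊤, c: ⊤, d: ⊤, e: 5, f: 3}

Trace:
Converged values:
  B0: | IN=(all ⊤) | OUT={a:5, e:0; rest ⊤}
  B1: | IN={e:0; rest ⊤} | OUT={e:0; rest ⊤}
  B2: | IN={e:0; rest ⊤} | OUT={e:0; rest ⊤}
  B3: | IN={e:0; rest ⊤} | OUT={e:0; rest ⊤}
  B4: | IN={e:0; rest ⊤} | OUT={e:0; rest ⊤}
  B5: | IN={e:0; rest ⊤} | OUT={e:5, f:3; rest ⊤}

Merge at B5: IN[B5] = OUT[B3] ⊔ OUT[B4] = {a: ⊤, b: ⊤, c: ⊤, d: ⊤, e: 0, f: ⊤}
Applying B5's transfer function to that IN value gives OUT[B5] (row B5 above).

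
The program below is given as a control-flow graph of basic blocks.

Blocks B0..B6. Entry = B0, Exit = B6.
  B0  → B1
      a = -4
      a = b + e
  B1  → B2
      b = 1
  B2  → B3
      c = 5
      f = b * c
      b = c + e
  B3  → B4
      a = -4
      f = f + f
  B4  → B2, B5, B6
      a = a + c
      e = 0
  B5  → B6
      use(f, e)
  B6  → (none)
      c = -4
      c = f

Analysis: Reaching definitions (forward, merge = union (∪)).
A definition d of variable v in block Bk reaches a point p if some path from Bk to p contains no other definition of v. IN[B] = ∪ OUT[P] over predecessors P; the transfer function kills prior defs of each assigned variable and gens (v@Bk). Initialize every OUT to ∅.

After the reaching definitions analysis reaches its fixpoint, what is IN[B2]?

Answer: {a@B0, a@B4, b@B1, b@B2, c@B2, e@B4, f@B3}

Working:
Per-block solution:
  B0: | IN={} | OUT={a@B0}
  B1: | IN={a@B0} | OUT={a@B0, b@B1}
  B2: | IN={a@B0, a@B4, b@B1, b@B2, c@B2, e@B4, f@B3} | OUT={a@B0, a@B4, b@B2, c@B2, e@B4, f@B2}
  B3: | IN={a@B0, a@B4, b@B2, c@B2, e@B4, f@B2} | OUT={a@B3, b@B2, c@B2, e@B4, f@B3}
  B4: | IN={a@B3, b@B2, c@B2, e@B4, f@B3} | OUT={a@B4, b@B2, c@B2, e@B4, f@B3}
  B5: | IN={a@B4, b@B2, c@B2, e@B4, f@B3} | OUT={a@B4, b@B2, c@B2, e@B4, f@B3}
  B6: | IN={a@B4, b@B2, c@B2, e@B4, f@B3} | OUT={a@B4, b@B2, c@B6, e@B4, f@B3}

Merge at B2: IN[B2] = OUT[B1] ⊔ OUT[B4] = {a@B0, a@B4, b@B1, b@B2, c@B2, e@B4, f@B3}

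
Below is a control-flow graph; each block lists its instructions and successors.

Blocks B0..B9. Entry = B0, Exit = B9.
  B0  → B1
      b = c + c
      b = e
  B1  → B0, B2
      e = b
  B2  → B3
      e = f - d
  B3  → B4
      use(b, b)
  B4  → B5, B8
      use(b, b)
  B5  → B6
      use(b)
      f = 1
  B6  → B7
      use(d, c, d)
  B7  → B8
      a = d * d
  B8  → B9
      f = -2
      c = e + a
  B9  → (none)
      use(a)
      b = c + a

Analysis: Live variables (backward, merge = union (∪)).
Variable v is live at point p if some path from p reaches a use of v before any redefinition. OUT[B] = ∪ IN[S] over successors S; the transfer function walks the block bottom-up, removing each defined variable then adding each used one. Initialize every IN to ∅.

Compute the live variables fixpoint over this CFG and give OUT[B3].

Fixpoint table:
  B0:   IN={a, c, d, e, f}   OUT={a, b, c, d, f}
  B1:   IN={a, b, c, d, f}   OUT={a, b, c, d, e, f}
  B2:   IN={a, b, c, d, f}   OUT={a, b, c, d, e}
  B3:   IN={a, b, c, d, e}   OUT={a, b, c, d, e}
  B4:   IN={a, b, c, d, e}   OUT={a, b, c, d, e}
  B5:   IN={b, c, d, e}   OUT={c, d, e}
  B6:   IN={c, d, e}   OUT={d, e}
  B7:   IN={d, e}   OUT={a, e}
  B8:   IN={a, e}   OUT={a, c}
  B9:   IN={a, c}   OUT={}

Merge at B3: OUT[B3] = IN[B4] = {a, b, c, d, e}

Answer: {a, b, c, d, e}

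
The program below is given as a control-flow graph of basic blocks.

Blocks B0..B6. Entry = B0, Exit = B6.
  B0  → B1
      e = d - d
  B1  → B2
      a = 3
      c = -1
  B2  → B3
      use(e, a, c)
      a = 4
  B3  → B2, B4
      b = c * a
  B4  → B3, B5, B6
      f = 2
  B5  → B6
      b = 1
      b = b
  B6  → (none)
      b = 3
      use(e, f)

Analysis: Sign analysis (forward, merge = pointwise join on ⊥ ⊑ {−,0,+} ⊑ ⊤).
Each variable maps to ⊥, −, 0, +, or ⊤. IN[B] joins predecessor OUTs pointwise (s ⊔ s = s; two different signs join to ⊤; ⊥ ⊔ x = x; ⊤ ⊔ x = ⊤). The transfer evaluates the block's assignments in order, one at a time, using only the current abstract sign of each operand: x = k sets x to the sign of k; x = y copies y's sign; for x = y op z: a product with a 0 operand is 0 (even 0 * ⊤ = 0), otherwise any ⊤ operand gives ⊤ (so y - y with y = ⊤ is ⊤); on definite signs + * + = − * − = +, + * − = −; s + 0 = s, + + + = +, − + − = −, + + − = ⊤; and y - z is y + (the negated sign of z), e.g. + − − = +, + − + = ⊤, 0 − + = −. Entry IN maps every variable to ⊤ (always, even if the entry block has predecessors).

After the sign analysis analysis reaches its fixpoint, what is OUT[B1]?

Answer: {a: +, b: ⊤, c: -, d: ⊤, e: ⊤, f: ⊤}

Trace:
Fixpoint table:
  B0: | IN=(all ⊤) | OUT=(all ⊤)
  B1: | IN=(all ⊤) | OUT={a:+, c:-; rest ⊤}
  B2: | IN={a:+, c:-; rest ⊤} | OUT={a:+, c:-; rest ⊤}
  B3: | IN={a:+, c:-; rest ⊤} | OUT={a:+, b:-, c:-; rest ⊤}
  B4: | IN={a:+, b:-, c:-; rest ⊤} | OUT={a:+, b:-, c:-, f:+; rest ⊤}
  B5: | IN={a:+, b:-, c:-, f:+; rest ⊤} | OUT={a:+, b:+, c:-, f:+; rest ⊤}
  B6: | IN={a:+, c:-, f:+; rest ⊤} | OUT={a:+, b:+, c:-, f:+; rest ⊤}

Merge at B1: IN[B1] = OUT[B0] = {a: ⊤, b: ⊤, c: ⊤, d: ⊤, e: ⊤, f: ⊤}
Applying B1's transfer function to that IN value gives OUT[B1] (row B1 above).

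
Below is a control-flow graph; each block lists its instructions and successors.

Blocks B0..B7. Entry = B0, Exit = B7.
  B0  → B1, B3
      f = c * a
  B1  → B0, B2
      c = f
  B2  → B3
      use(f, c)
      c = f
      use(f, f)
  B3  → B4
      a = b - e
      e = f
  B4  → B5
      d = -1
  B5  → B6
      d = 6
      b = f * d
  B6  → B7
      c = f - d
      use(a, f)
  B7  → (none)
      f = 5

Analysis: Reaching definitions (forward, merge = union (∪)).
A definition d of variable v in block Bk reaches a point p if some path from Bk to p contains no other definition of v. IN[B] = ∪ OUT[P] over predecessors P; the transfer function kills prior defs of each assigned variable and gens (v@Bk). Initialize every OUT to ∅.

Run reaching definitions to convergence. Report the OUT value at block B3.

Answer: {a@B3, c@B1, c@B2, e@B3, f@B0}

Derivation:
Per-block solution:
  B0:  IN={c@B1, f@B0}  OUT={c@B1, f@B0}
  B1:  IN={c@B1, f@B0}  OUT={c@B1, f@B0}
  B2:  IN={c@B1, f@B0}  OUT={c@B2, f@B0}
  B3:  IN={c@B1, c@B2, f@B0}  OUT={a@B3, c@B1, c@B2, e@B3, f@B0}
  B4:  IN={a@B3, c@B1, c@B2, e@B3, f@B0}  OUT={a@B3, c@B1, c@B2, d@B4, e@B3, f@B0}
  B5:  IN={a@B3, c@B1, c@B2, d@B4, e@B3, f@B0}  OUT={a@B3, b@B5, c@B1, c@B2, d@B5, e@B3, f@B0}
  B6:  IN={a@B3, b@B5, c@B1, c@B2, d@B5, e@B3, f@B0}  OUT={a@B3, b@B5, c@B6, d@B5, e@B3, f@B0}
  B7:  IN={a@B3, b@B5, c@B6, d@B5, e@B3, f@B0}  OUT={a@B3, b@B5, c@B6, d@B5, e@B3, f@B7}

Merge at B3: IN[B3] = OUT[B0] ⊔ OUT[B2] = {c@B1, c@B2, f@B0}
Applying B3's transfer function to that IN value gives OUT[B3] (row B3 above).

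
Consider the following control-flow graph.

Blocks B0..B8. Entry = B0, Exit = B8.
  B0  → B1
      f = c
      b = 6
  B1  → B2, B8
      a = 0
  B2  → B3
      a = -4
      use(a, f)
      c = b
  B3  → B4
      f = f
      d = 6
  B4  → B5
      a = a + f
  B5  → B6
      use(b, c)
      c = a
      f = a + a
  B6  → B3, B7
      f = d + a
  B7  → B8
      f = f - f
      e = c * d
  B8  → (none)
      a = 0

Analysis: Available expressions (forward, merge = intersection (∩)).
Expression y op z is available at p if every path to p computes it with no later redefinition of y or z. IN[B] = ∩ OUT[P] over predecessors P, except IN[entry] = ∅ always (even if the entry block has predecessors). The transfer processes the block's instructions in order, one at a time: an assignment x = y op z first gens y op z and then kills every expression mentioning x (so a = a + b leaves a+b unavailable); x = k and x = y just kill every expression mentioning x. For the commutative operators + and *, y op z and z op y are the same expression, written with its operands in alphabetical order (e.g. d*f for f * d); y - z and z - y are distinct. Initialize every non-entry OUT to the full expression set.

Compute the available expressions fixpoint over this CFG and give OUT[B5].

Answer: {a+a}

Derivation:
Fixpoint table:
  B0:   IN={}   OUT={}
  B1:   IN={}   OUT={}
  B2:   IN={}   OUT={}
  B3:   IN={}   OUT={}
  B4:   IN={}   OUT={}
  B5:   IN={}   OUT={a+a}
  B6:   IN={a+a}   OUT={a+a, a+d}
  B7:   IN={a+a, a+d}   OUT={a+a, a+d, c*d}
  B8:   IN={}   OUT={}

Merge at B5: IN[B5] = OUT[B4] = {}
Applying B5's transfer function to that IN value gives OUT[B5] (row B5 above).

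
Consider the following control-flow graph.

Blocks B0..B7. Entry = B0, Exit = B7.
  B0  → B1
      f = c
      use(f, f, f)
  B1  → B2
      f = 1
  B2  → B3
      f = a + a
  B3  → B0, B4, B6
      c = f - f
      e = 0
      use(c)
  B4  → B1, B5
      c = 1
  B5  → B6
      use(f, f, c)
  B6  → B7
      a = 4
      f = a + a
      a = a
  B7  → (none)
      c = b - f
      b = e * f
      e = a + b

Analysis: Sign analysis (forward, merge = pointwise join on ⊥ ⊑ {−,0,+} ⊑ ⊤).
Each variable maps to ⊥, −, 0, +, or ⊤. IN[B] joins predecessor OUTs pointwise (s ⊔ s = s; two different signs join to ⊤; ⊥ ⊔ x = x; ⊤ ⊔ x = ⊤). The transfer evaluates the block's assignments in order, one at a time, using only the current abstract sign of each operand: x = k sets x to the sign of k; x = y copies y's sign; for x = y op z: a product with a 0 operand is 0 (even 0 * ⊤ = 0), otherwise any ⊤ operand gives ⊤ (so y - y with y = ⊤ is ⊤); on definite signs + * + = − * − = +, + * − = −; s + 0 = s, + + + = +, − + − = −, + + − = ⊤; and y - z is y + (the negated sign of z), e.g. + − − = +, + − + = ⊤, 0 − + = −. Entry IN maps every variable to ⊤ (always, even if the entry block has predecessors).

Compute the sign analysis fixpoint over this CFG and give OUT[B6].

Converged values:
  B0:   IN=(all ⊤)   OUT=(all ⊤)
  B1:   IN=(all ⊤)   OUT={f:+; rest ⊤}
  B2:   IN={f:+; rest ⊤}   OUT=(all ⊤)
  B3:   IN=(all ⊤)   OUT={e:0; rest ⊤}
  B4:   IN={e:0; rest ⊤}   OUT={c:+, e:0; rest ⊤}
  B5:   IN={c:+, e:0; rest ⊤}   OUT={c:+, e:0; rest ⊤}
  B6:   IN={e:0; rest ⊤}   OUT={a:+, e:0, f:+; rest ⊤}
  B7:   IN={a:+, e:0, f:+; rest ⊤}   OUT={a:+, b:0, e:+, f:+; rest ⊤}

Merge at B6: IN[B6] = OUT[B3] ⊔ OUT[B5] = {a: ⊤, b: ⊤, c: ⊤, d: ⊤, e: 0, f: ⊤}
Applying B6's transfer function to that IN value gives OUT[B6] (row B6 above).

Answer: {a: +, b: ⊤, c: ⊤, d: ⊤, e: 0, f: +}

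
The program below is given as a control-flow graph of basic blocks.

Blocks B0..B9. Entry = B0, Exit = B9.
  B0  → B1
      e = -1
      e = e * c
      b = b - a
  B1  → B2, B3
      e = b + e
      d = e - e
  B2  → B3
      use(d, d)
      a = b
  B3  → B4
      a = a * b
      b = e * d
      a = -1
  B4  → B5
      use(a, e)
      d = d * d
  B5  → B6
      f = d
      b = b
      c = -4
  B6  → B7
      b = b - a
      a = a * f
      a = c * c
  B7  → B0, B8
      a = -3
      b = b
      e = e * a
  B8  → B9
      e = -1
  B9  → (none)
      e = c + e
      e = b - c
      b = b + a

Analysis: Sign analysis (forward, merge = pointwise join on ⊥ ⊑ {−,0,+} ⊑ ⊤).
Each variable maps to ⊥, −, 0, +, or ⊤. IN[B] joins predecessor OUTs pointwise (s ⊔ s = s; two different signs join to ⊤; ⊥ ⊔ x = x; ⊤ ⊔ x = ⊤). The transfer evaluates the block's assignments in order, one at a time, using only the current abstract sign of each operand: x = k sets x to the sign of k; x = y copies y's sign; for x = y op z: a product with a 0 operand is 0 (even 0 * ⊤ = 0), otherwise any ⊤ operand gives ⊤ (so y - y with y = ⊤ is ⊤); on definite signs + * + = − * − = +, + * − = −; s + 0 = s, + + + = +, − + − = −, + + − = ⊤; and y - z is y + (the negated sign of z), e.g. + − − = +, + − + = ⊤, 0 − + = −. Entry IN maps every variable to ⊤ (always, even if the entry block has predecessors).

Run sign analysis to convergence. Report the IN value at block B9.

Per-block solution:
  B0:  IN=(all ⊤)  OUT=(all ⊤)
  B1:  IN=(all ⊤)  OUT=(all ⊤)
  B2:  IN=(all ⊤)  OUT=(all ⊤)
  B3:  IN=(all ⊤)  OUT={a:-; rest ⊤}
  B4:  IN={a:-; rest ⊤}  OUT={a:-; rest ⊤}
  B5:  IN={a:-; rest ⊤}  OUT={a:-, c:-; rest ⊤}
  B6:  IN={a:-, c:-; rest ⊤}  OUT={a:+, c:-; rest ⊤}
  B7:  IN={a:+, c:-; rest ⊤}  OUT={a:-, c:-; rest ⊤}
  B8:  IN={a:-, c:-; rest ⊤}  OUT={a:-, c:-, e:-; rest ⊤}
  B9:  IN={a:-, c:-, e:-; rest ⊤}  OUT={a:-, c:-; rest ⊤}

Merge at B9: IN[B9] = OUT[B8] = {a: -, b: ⊤, c: -, d: ⊤, e: -, f: ⊤}

Answer: {a: -, b: ⊤, c: -, d: ⊤, e: -, f: ⊤}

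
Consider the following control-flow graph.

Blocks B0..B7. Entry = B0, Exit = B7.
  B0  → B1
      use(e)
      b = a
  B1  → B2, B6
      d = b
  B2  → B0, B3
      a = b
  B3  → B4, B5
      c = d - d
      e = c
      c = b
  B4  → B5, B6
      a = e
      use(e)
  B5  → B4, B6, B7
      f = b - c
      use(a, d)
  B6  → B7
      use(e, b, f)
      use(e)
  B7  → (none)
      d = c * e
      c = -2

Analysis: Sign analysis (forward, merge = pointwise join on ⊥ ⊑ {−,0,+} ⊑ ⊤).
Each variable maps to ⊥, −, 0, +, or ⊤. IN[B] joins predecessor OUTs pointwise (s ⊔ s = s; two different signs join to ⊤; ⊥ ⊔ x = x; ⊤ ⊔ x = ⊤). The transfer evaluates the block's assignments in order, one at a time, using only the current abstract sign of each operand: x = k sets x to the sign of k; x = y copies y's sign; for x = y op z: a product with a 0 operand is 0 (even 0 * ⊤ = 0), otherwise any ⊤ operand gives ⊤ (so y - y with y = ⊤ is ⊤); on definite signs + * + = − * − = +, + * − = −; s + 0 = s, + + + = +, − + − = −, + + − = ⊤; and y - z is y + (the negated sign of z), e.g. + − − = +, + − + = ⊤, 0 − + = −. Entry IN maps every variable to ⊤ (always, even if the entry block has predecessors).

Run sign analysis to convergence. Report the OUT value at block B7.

Answer: {a: ⊤, b: ⊤, c: -, d: ⊤, e: ⊤, f: ⊤}

Working:
Per-block solution:
  B0:  IN=(all ⊤)  OUT=(all ⊤)
  B1:  IN=(all ⊤)  OUT=(all ⊤)
  B2:  IN=(all ⊤)  OUT=(all ⊤)
  B3:  IN=(all ⊤)  OUT=(all ⊤)
  B4:  IN=(all ⊤)  OUT=(all ⊤)
  B5:  IN=(all ⊤)  OUT=(all ⊤)
  B6:  IN=(all ⊤)  OUT=(all ⊤)
  B7:  IN=(all ⊤)  OUT={c:-; rest ⊤}

Merge at B7: IN[B7] = OUT[B5] ⊔ OUT[B6] = {a: ⊤, b: ⊤, c: ⊤, d: ⊤, e: ⊤, f: ⊤}
Applying B7's transfer function to that IN value gives OUT[B7] (row B7 above).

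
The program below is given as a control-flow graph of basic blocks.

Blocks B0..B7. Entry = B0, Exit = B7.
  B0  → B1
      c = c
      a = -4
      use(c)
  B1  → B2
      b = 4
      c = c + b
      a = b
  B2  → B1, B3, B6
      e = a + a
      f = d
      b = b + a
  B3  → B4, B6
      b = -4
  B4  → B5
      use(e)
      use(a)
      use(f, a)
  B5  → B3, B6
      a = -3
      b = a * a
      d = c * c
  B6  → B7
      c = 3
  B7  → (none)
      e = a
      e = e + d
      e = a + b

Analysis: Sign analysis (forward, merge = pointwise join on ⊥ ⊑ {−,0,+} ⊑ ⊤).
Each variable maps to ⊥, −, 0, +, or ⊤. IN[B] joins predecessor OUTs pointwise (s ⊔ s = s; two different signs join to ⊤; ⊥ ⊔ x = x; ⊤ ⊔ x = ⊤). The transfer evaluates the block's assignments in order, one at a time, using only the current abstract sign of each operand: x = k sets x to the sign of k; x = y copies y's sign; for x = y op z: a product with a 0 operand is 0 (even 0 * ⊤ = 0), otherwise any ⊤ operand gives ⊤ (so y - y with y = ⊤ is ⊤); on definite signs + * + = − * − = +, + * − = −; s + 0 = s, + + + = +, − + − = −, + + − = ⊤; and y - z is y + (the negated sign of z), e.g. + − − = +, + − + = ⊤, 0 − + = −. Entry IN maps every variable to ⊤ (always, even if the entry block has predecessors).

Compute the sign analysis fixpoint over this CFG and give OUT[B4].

Answer: {a: ⊤, b: -, c: ⊤, d: ⊤, e: +, f: ⊤}

Working:
Fixpoint table:
  B0:   IN=(all ⊤)   OUT={a:-; rest ⊤}
  B1:   IN=(all ⊤)   OUT={a:+, b:+; rest ⊤}
  B2:   IN={a:+, b:+; rest ⊤}   OUT={a:+, b:+, e:+; rest ⊤}
  B3:   IN={b:+, e:+; rest ⊤}   OUT={b:-, e:+; rest ⊤}
  B4:   IN={b:-, e:+; rest ⊤}   OUT={b:-, e:+; rest ⊤}
  B5:   IN={b:-, e:+; rest ⊤}   OUT={a:-, b:+, e:+; rest ⊤}
  B6:   IN={e:+; rest ⊤}   OUT={c:+, e:+; rest ⊤}
  B7:   IN={c:+, e:+; rest ⊤}   OUT={c:+; rest ⊤}

Merge at B4: IN[B4] = OUT[B3] = {a: ⊤, b: -, c: ⊤, d: ⊤, e: +, f: ⊤}
Applying B4's transfer function to that IN value gives OUT[B4] (row B4 above).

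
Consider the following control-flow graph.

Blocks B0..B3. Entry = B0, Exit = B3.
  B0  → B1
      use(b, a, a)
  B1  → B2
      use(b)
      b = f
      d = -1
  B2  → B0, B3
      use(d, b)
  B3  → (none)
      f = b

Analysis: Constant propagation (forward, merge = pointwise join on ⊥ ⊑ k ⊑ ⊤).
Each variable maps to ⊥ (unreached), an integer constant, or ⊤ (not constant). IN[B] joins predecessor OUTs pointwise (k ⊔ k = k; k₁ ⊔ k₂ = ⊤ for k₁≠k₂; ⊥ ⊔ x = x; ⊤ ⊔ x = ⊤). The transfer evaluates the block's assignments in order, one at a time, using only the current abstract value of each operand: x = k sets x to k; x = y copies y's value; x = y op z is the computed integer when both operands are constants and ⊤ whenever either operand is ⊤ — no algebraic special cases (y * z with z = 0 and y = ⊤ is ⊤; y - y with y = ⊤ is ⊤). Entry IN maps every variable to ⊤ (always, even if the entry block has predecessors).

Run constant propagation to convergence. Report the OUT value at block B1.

Answer: {a: ⊤, b: ⊤, c: ⊤, d: -1, e: ⊤, f: ⊤}

Derivation:
Fixpoint table:
  B0:   IN=(all ⊤)   OUT=(all ⊤)
  B1:   IN=(all ⊤)   OUT={d:-1; rest ⊤}
  B2:   IN={d:-1; rest ⊤}   OUT={d:-1; rest ⊤}
  B3:   IN={d:-1; rest ⊤}   OUT={d:-1; rest ⊤}

Merge at B1: IN[B1] = OUT[B0] = {a: ⊤, b: ⊤, c: ⊤, d: ⊤, e: ⊤, f: ⊤}
Applying B1's transfer function to that IN value gives OUT[B1] (row B1 above).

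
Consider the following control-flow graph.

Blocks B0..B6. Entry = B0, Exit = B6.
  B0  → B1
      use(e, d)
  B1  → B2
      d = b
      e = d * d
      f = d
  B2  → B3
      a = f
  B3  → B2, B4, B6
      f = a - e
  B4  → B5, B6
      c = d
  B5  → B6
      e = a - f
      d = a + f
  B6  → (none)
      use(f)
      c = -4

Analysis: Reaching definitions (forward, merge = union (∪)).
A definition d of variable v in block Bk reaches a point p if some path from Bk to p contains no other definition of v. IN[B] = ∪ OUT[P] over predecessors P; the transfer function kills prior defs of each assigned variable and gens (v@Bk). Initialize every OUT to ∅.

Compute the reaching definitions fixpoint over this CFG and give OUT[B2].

Converged values:
  B0:   IN={}   OUT={}
  B1:   IN={}   OUT={d@B1, e@B1, f@B1}
  B2:   IN={a@B2, d@B1, e@B1, f@B1, f@B3}   OUT={a@B2, d@B1, e@B1, f@B1, f@B3}
  B3:   IN={a@B2, d@B1, e@B1, f@B1, f@B3}   OUT={a@B2, d@B1, e@B1, f@B3}
  B4:   IN={a@B2, d@B1, e@B1, f@B3}   OUT={a@B2, c@B4, d@B1, e@B1, f@B3}
  B5:   IN={a@B2, c@B4, d@B1, e@B1, f@B3}   OUT={a@B2, c@B4, d@B5, e@B5, f@B3}
  B6:   IN={a@B2, c@B4, d@B1, d@B5, e@B1, e@B5, f@B3}   OUT={a@B2, c@B6, d@B1, d@B5, e@B1, e@B5, f@B3}

Merge at B2: IN[B2] = OUT[B1] ⊔ OUT[B3] = {a@B2, d@B1, e@B1, f@B1, f@B3}
Applying B2's transfer function to that IN value gives OUT[B2] (row B2 above).

Answer: {a@B2, d@B1, e@B1, f@B1, f@B3}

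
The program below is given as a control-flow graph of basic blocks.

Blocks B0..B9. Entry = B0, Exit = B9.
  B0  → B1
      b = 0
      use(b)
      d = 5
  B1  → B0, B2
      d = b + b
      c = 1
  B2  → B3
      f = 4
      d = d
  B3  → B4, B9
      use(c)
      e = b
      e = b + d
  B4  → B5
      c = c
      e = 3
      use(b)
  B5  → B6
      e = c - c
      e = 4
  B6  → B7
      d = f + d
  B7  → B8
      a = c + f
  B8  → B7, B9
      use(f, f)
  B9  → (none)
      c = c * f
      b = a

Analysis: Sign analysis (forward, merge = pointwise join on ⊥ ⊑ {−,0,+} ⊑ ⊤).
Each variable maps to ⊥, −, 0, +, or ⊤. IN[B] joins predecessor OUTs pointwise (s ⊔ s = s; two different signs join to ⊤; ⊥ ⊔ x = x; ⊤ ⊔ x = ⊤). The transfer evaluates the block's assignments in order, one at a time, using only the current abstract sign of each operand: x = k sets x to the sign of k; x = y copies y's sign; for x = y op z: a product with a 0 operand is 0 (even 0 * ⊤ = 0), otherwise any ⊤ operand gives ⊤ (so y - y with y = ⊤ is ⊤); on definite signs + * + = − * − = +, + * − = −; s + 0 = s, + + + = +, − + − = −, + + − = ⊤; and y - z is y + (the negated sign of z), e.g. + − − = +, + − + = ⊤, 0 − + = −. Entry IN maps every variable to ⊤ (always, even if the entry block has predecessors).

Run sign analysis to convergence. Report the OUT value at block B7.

Converged values:
  B0:   IN=(all ⊤)   OUT={b:0, d:+; rest ⊤}
  B1:   IN={b:0, d:+; rest ⊤}   OUT={b:0, c:+, d:0; rest ⊤}
  B2:   IN={b:0, c:+, d:0; rest ⊤}   OUT={b:0, c:+, d:0, f:+; rest ⊤}
  B3:   IN={b:0, c:+, d:0, f:+; rest ⊤}   OUT={b:0, c:+, d:0, e:0, f:+; rest ⊤}
  B4:   IN={b:0, c:+, d:0, e:0, f:+; rest ⊤}   OUT={b:0, c:+, d:0, e:+, f:+; rest ⊤}
  B5:   IN={b:0, c:+, d:0, e:+, f:+; rest ⊤}   OUT={b:0, c:+, d:0, e:+, f:+; rest ⊤}
  B6:   IN={b:0, c:+, d:0, e:+, f:+; rest ⊤}   OUT={b:0, c:+, d:+, e:+, f:+; rest ⊤}
  B7:   IN={b:0, c:+, d:+, e:+, f:+; rest ⊤}   OUT={a:+, b:0, c:+, d:+, e:+, f:+; rest ⊤}
  B8:   IN={a:+, b:0, c:+, d:+, e:+, f:+; rest ⊤}   OUT={a:+, b:0, c:+, d:+, e:+, f:+; rest ⊤}
  B9:   IN={b:0, c:+, f:+; rest ⊤}   OUT={c:+, f:+; rest ⊤}

Merge at B7: IN[B7] = OUT[B6] ⊔ OUT[B8] = {a: ⊤, b: 0, c: +, d: +, e: +, f: +}
Applying B7's transfer function to that IN value gives OUT[B7] (row B7 above).

Answer: {a: +, b: 0, c: +, d: +, e: +, f: +}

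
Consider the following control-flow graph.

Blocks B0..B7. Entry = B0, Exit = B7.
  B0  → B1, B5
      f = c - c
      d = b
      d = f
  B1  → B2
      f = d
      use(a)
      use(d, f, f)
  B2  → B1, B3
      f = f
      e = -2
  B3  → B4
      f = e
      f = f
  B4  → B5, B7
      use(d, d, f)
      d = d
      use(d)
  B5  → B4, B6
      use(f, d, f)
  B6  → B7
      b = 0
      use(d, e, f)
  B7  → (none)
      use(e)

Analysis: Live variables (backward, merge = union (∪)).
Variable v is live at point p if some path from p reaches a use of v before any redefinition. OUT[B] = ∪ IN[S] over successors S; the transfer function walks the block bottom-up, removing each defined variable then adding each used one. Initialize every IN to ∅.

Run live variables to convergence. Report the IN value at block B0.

Answer: {a, b, c, e}

Trace:
Converged values:
  B0: | IN={a, b, c, e} | OUT={a, d, e, f}
  B1: | IN={a, d} | OUT={a, d, f}
  B2: | IN={a, d, f} | OUT={a, d, e}
  B3: | IN={d, e} | OUT={d, e, f}
  B4: | IN={d, e, f} | OUT={d, e, f}
  B5: | IN={d, e, f} | OUT={d, e, f}
  B6: | IN={d, e, f} | OUT={e}
  B7: | IN={e} | OUT={}

Merge at B0: OUT[B0] = IN[B1] ⊔ IN[B5] = {a, d, e, f}
Applying B0's transfer function to that OUT value gives IN[B0] (row B0 above).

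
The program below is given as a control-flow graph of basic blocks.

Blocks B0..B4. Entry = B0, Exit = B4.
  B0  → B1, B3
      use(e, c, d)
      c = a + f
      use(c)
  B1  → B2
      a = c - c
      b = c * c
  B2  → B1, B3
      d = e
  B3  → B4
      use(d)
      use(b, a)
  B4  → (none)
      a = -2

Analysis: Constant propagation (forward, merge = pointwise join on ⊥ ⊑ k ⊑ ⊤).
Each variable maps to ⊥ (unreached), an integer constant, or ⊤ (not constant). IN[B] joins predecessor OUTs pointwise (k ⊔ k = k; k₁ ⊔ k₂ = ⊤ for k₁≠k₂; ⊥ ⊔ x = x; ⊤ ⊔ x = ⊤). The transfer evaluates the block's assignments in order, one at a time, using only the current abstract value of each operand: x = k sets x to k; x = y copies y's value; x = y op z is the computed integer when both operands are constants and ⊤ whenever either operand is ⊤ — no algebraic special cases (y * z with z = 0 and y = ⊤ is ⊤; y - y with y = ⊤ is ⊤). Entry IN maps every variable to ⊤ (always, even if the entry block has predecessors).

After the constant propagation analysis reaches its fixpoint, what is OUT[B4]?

Answer: {a: -2, b: ⊤, c: ⊤, d: ⊤, e: ⊤, f: ⊤}

Derivation:
Per-block solution:
  B0:  IN=(all ⊤)  OUT=(all ⊤)
  B1:  IN=(all ⊤)  OUT=(all ⊤)
  B2:  IN=(all ⊤)  OUT=(all ⊤)
  B3:  IN=(all ⊤)  OUT=(all ⊤)
  B4:  IN=(all ⊤)  OUT={a:-2; rest ⊤}

Merge at B4: IN[B4] = OUT[B3] = {a: ⊤, b: ⊤, c: ⊤, d: ⊤, e: ⊤, f: ⊤}
Applying B4's transfer function to that IN value gives OUT[B4] (row B4 above).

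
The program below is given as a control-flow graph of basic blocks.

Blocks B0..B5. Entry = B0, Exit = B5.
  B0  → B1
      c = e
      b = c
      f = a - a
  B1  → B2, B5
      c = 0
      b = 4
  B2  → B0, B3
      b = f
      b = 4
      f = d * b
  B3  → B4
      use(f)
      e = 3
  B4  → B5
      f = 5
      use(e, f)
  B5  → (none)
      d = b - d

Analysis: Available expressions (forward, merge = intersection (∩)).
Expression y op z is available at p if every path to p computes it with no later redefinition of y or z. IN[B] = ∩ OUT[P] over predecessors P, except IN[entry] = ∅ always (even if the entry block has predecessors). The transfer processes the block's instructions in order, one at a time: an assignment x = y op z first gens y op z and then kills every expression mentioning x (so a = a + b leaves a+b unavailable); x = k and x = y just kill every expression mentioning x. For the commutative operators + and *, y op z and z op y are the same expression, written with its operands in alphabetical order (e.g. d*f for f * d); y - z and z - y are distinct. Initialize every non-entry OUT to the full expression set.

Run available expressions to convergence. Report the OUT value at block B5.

Answer: {a-a}

Derivation:
Per-block solution:
  B0:  IN={}  OUT={a-a}
  B1:  IN={a-a}  OUT={a-a}
  B2:  IN={a-a}  OUT={a-a, b*d}
  B3:  IN={a-a, b*d}  OUT={a-a, b*d}
  B4:  IN={a-a, b*d}  OUT={a-a, b*d}
  B5:  IN={a-a}  OUT={a-a}

Merge at B5: IN[B5] = OUT[B1] ∩ OUT[B4] = {a-a}
Applying B5's transfer function to that IN value gives OUT[B5] (row B5 above).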